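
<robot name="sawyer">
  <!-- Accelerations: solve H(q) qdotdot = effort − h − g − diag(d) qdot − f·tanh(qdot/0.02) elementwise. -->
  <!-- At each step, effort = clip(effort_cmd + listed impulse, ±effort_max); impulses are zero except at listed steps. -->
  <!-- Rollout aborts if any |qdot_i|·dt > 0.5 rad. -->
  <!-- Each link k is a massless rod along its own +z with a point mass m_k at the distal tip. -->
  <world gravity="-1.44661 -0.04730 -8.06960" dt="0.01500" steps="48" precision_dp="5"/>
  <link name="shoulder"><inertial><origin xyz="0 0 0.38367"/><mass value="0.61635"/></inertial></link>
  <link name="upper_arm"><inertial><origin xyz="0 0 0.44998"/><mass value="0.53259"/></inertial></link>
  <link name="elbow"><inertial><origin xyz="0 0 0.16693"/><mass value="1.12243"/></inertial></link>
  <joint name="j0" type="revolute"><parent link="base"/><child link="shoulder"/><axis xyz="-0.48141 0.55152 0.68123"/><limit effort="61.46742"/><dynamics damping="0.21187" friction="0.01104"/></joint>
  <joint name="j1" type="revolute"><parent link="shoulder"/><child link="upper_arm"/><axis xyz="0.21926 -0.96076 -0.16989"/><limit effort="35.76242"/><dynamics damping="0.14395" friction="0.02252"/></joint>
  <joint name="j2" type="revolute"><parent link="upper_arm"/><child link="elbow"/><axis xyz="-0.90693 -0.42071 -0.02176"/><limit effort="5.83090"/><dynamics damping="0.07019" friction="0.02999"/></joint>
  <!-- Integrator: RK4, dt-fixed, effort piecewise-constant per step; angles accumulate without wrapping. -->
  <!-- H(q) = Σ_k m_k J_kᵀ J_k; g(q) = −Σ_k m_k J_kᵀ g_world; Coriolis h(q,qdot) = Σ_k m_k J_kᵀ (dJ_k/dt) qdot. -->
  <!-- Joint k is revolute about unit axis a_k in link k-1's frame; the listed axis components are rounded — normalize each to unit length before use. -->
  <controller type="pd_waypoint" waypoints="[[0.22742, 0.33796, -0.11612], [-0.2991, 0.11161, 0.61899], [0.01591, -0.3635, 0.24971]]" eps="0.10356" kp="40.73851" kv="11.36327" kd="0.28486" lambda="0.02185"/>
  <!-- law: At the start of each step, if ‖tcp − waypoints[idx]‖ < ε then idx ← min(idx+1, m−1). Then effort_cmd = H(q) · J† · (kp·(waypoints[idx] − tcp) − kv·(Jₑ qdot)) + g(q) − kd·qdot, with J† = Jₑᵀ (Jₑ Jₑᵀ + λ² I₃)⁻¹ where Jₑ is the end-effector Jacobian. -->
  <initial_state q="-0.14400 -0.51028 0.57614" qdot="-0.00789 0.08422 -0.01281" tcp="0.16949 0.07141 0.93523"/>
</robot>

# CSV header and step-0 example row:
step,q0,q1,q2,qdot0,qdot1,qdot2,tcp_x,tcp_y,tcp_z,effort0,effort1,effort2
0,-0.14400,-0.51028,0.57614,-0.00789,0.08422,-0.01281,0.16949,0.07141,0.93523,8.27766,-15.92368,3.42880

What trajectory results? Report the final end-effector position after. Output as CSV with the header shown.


step,q0,q1,q2,qdot0,qdot1,qdot2,tcp_x,tcp_y,tcp_z,effort0,effort1,effort2
1,-0.15376,-0.52523,0.61332,-1.25242,-2.02850,4.83710,0.16923,0.07234,0.93094,7.91552,-12.44169,1.49603
2,-0.17675,-0.56441,0.70258,-1.77889,-3.16140,6.96248,0.17011,0.07471,0.91917,8.42917,-9.89887,0.73960
3,-0.20432,-0.61624,0.81306,-1.88192,-3.73845,7.72445,0.17243,0.07748,0.90243,8.88300,-7.92724,0.43048
4,-0.23172,-0.67451,0.93019,-1.76840,-4.03603,7.88404,0.17606,0.08039,0.88218,9.03000,-6.31549,0.24290
5,-0.25657,-0.73616,1.04763,-1.54711,-4.19369,7.78022,0.18079,0.08351,0.85935,8.88383,-4.94855,0.06739
6,-0.27769,-0.79963,1.16255,-1.27273,-4.27874,7.55292,0.18637,0.08696,0.83458,8.51180,-3.75911,-0.11807
7,-0.29452,-0.86408,1.27355,-0.97404,-4.32467,7.25854,0.19261,0.09086,0.80837,7.97504,-2.70401,-0.30582
8,-0.30680,-0.92906,1.37980,-0.66744,-4.34889,6.91930,0.19932,0.09530,0.78109,7.31754,-1.75376,-0.48096
9,-0.31451,-0.99432,1.48071,-0.36311,-4.36064,6.54363,0.20638,0.10034,0.75308,6.56781,-0.88766,-0.62943
10,-0.31772,-1.05971,1.57575,-0.06773,-4.36462,6.13497,0.21365,0.10604,0.72459,5.74266,-0.09118,-0.74084
11,-0.31662,-1.12514,1.66445,0.21334,-4.36359,5.69522,0.22103,0.11245,0.69583,4.85398,0.64575,-0.80893
12,-0.31142,-1.19051,1.74637,0.47800,-4.35649,5.22867,0.22841,0.11962,0.66696,3.90148,1.32895,-0.83199
13,-0.30240,-1.25573,1.82114,0.72478,-4.34167,4.74133,0.23564,0.12760,0.63812,2.88449,1.96154,-0.81167
14,-0.28982,-1.32067,1.88851,0.95266,-4.31719,4.24051,0.24259,0.13645,0.60938,1.80209,2.54440,-0.75217
15,-0.27397,-1.38517,1.94832,1.16055,-4.28171,3.73350,0.24907,0.14617,0.58081,0.65424,3.07676,-0.65911
16,-0.25518,-1.44906,2.00051,1.34631,-4.23556,3.22536,0.25492,0.15675,0.55245,-0.55650,3.55719,-0.53841
17,-0.23380,-1.51221,2.04508,1.50587,-4.18157,2.71708,0.25996,0.16812,0.52435,-1.82327,3.98455,-0.39530
18,-0.21028,-1.57454,2.08199,1.63288,-4.12530,2.20484,0.26404,0.18019,0.49654,-3.13283,4.35938,-0.23402
19,-0.18515,-1.63606,2.11114,1.71896,-4.07428,1.68117,0.26702,0.19279,0.46908,-4.46266,4.68539,-0.05807
20,-0.15910,-1.69692,2.13228,1.75490,-4.03649,1.13765,0.26881,0.20576,0.44201,-5.77735,4.97091,0.12907
21,-0.13295,-1.75735,2.14509,1.73253,-4.01812,0.56881,0.26937,0.21887,0.41539,-7.02599,5.22957,0.32299
22,-0.10760,-1.81766,2.14918,1.64885,-4.01955,-0.01635,0.26867,0.23190,0.38928,-8.14402,5.47879,0.51397
23,-0.08388,-1.87806,2.14473,1.51151,-4.03149,-0.57840,0.26670,0.24460,0.36376,-9.06247,5.73446,0.68025
24,-0.06264,-1.93871,2.13180,1.31660,-4.05521,-1.14949,0.26352,0.25672,0.33888,-9.72824,6.01025,0.83902
25,-0.04463,-1.99968,2.11049,1.07940,-4.07448,-1.69613,0.25925,0.26807,0.31473,-10.11035,6.30910,0.97914
26,-0.03035,-2.06076,2.08143,0.81918,-4.07230,-2.18551,0.25404,0.27848,0.29140,-10.21039,6.62315,1.09252
27,-0.01998,-2.12154,2.04565,0.55604,-4.03455,-2.59226,0.24804,0.28783,0.26896,-10.06381,6.93511,1.17570
28,-0.01344,-2.18141,2.00451,0.30764,-3.95279,-2.90242,0.24142,0.29604,0.24750,-9.72986,7.22299,1.22975
29,-0.01041,-2.23970,1.95945,0.08681,-3.82528,-3.11449,0.23437,0.30310,0.22710,-9.27508,7.46602,1.25924
30,-0.01043,-2.29576,1.91190,-0.09775,-3.65515,-3.23510,0.22704,0.30906,0.20782,-8.76102,7.64899,1.26993
31,-0.01293,-2.34901,1.86311,-0.24391,-3.45058,-3.27997,0.21961,0.31401,0.18973,-8.23230,7.76440,1.26863
32,-0.01736,-2.39901,1.81408,-0.35449,-3.22209,-3.26825,0.21222,0.31806,0.17285,-7.71540,7.81220,1.26146
33,-0.02320,-2.44547,1.76553,-0.43223,-2.97860,-3.21467,0.20500,0.32134,0.15717,-7.22693,7.79710,1.25197
34,-0.03000,-2.48822,1.71799,-0.48084,-2.72799,-3.13201,0.19809,0.32398,0.14267,-6.77488,7.72694,1.24250
35,-0.03735,-2.52722,1.67184,-0.50436,-2.47672,-3.03050,0.19156,0.32610,0.12929,-6.36183,7.61105,1.23441
36,-0.04490,-2.56248,1.62728,-0.50679,-2.22979,-2.91799,0.18550,0.32780,0.11698,-5.98732,7.45905,1.22834
37,-0.05235,-2.59411,1.58445,-0.49187,-1.99089,-2.80026,0.17996,0.32917,0.10566,-5.64932,7.28015,1.22450
38,-0.05948,-2.62223,1.54338,-0.46299,-1.76262,-2.68138,0.17498,0.33029,0.09524,-5.34522,7.08266,1.22282
39,-0.06611,-2.64702,1.50408,-0.42321,-1.54670,-2.56418,0.17056,0.33122,0.08565,-5.07228,6.87376,1.22307
40,-0.07207,-2.66868,1.46651,-0.37523,-1.34420,-2.45049,0.16672,0.33200,0.07679,-4.82791,6.65952,1.22498
41,-0.07728,-2.68741,1.43061,-0.32141,-1.15565,-2.34144,0.16343,0.33268,0.06860,-4.60976,6.44486,1.22824
42,-0.08165,-2.70342,1.39629,-0.26380,-0.98123,-2.23766,0.16069,0.33326,0.06100,-4.41571,6.23371,1.23252
43,-0.08514,-2.71692,1.36349,-0.20418,-0.82083,-2.13946,0.15847,0.33379,0.05393,-4.24386,6.02907,1.23756
44,-0.08774,-2.72812,1.33212,-0.14405,-0.67416,-2.04689,0.15673,0.33428,0.04733,-4.09248,5.83322,1.24307
45,-0.08944,-2.73723,1.30209,-0.08468,-0.54076,-1.95984,0.15545,0.33472,0.04115,-3.95995,5.64778,1.24884
46,-0.09027,-2.74442,1.27333,-0.02716,-0.42014,-1.87818,0.15457,0.33515,0.03534,-3.84469,5.47385,1.25465
47,-0.09027,-2.74991,1.24574,0.02574,-0.31268,-1.80313,0.15408,0.33555,0.02987,-3.74293,5.31237,1.26074
48,-0.08951,-2.75388,1.21922,0.07412,-0.21734,-1.73351,0.15392,0.33593,0.02469,,,
# final tcp position (m): 0.15392 0.33593 0.02469


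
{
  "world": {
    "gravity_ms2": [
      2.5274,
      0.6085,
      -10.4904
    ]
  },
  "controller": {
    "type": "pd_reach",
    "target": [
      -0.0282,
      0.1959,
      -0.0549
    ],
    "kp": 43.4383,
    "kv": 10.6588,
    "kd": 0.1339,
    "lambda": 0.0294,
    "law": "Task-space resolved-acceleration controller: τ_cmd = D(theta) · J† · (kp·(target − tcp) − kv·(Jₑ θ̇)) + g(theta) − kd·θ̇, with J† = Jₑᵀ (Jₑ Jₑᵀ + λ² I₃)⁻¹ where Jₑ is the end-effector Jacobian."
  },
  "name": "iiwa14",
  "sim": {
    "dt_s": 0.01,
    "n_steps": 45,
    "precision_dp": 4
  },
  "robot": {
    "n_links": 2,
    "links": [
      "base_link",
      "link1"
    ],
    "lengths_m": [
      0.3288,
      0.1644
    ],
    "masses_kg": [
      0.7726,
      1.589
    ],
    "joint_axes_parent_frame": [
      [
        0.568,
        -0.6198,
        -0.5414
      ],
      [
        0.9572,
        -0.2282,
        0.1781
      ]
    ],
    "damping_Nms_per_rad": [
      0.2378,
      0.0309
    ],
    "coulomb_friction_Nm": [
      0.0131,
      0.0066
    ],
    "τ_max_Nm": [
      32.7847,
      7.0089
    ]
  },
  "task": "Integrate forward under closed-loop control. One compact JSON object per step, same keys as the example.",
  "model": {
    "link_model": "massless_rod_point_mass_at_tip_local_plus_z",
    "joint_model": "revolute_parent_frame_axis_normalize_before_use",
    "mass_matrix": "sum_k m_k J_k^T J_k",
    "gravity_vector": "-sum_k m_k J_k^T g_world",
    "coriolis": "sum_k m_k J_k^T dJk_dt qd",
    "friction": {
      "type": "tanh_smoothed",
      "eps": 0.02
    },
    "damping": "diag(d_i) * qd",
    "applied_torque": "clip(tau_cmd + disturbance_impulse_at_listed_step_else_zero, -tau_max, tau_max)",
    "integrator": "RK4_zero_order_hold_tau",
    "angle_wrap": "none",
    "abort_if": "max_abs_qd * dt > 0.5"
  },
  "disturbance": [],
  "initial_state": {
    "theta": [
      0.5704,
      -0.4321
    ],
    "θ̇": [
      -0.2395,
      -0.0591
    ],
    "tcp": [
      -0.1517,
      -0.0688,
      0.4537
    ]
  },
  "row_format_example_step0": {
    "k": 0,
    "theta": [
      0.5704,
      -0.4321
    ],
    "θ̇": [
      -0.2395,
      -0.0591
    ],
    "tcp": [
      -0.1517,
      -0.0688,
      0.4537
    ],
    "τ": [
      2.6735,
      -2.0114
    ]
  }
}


{"k":1,"theta":[0.5719,-0.4438],"\u03b8\u0307":[0.5362,-2.262],"tcp":[-0.151,-0.0676,0.4536],"\u03c4":[2.2988,-1.4897]}
{"k":2,"theta":[0.5804,-0.4752],"\u03b8\u0307":[1.1685,-4.023],"tcp":[-0.1505,-0.0651,0.4525],"\u03c4":[2.0817,-1.0869]}
{"k":3,"theta":[0.5948,-0.5227],"\u03b8\u0307":[1.7003,-5.4611],"tcp":[-0.1501,-0.0617,0.4505],"\u03c4":[1.9398,-0.766]}
{"k":4,"theta":[0.6141,-0.5832],"\u03b8\u0307":[2.1526,-6.6423],"tcp":[-0.1496,-0.0578,0.4475],"\u03c4":[1.7926,-0.5006]}
{"k":5,"theta":[0.6375,-0.6545],"\u03b8\u0307":[2.5301,-7.594],"tcp":[-0.1489,-0.0535,0.4434],"\u03c4":[1.5702,-0.2712]}
{"k":6,"theta":[0.6643,-0.7341],"\u03b8\u0307":[2.8274,-8.3224],"tcp":[-0.1478,-0.0492,0.4382],"\u03c4":[1.2317,-0.063]}
{"k":7,"theta":[0.6936,-0.8199],"\u03b8\u0307":[3.0361,-8.8299],"tcp":[-0.1463,-0.0451,0.4319],"\u03c4":[0.7777,0.1363]}
{"k":8,"theta":[0.7246,-0.9097],"\u03b8\u0307":[3.152,-9.13],"tcp":[-0.1443,-0.0414,0.4246],"\u03c4":[0.2465,0.3371]}
{"k":9,"theta":[0.7563,-1.0016],"\u03b8\u0307":[3.1785,-9.251],"tcp":[-0.1418,-0.0383,0.4164],"\u03c4":[-0.3063,0.5463]}
{"k":10,"theta":[0.7878,-1.094],"\u03b8\u0307":[3.1257,-9.2315],"tcp":[-0.1388,-0.0358,0.4075],"\u03c4":[-0.8308,0.7673]}
{"k":11,"theta":[0.8185,-1.1857],"\u03b8\u0307":[3.0076,-9.1117],"tcp":[-0.1353,-0.0339,0.398],"\u03c4":[-1.2947,0.9993]}
{"k":12,"theta":[0.8477,-1.2758],"\u03b8\u0307":[2.8387,-8.9266],"tcp":[-0.1315,-0.0326,0.3881],"\u03c4":[-1.6841,1.2389]}
{"k":13,"theta":[0.875,-1.3639],"\u03b8\u0307":[2.6321,-8.7035],"tcp":[-0.1273,-0.0319,0.378],"\u03c4":[-1.9982,1.481]}
{"k":14,"theta":[0.9002,-1.4496],"\u03b8\u0307":[2.3985,-8.4618],"tcp":[-0.1229,-0.0315,0.3676],"\u03c4":[-2.2439,1.7206]}
{"k":15,"theta":[0.9229,-1.5329],"\u03b8\u0307":[2.1463,-8.2143],"tcp":[-0.1183,-0.0316,0.3571],"\u03c4":[-2.431,1.9526]}
{"k":16,"theta":[0.943,-1.6138],"\u03b8\u0307":[1.8817,-7.9692],"tcp":[-0.1136,-0.032,0.3466],"\u03c4":[-2.5703,2.1732]}
{"k":17,"theta":[0.9605,-1.6922],"\u03b8\u0307":[1.6095,-7.7313],"tcp":[-0.1087,-0.0326,0.3362],"\u03c4":[-2.6717,2.3792]}
{"k":18,"theta":[0.9752,-1.7683],"\u03b8\u0307":[1.333,-7.5031],"tcp":[-0.1039,-0.0334,0.3258],"\u03c4":[-2.7437,2.5684]}
{"k":19,"theta":[0.9871,-1.8422],"\u03b8\u0307":[1.0549,-7.2855],"tcp":[-0.099,-0.0344,0.3155],"\u03c4":[-2.7936,2.7392]}
{"k":20,"theta":[0.9963,-1.914],"\u03b8\u0307":[0.7769,-7.0788],"tcp":[-0.0941,-0.0354,0.3053],"\u03c4":[-2.8271,2.8908]}
{"k":21,"theta":[1.0026,-1.9838],"\u03b8\u0307":[0.5006,-6.8824],"tcp":[-0.0893,-0.0366,0.2954],"\u03c4":[-2.8489,3.0228]}
{"k":22,"theta":[1.0063,-2.0516],"\u03b8\u0307":[0.227,-6.6953],"tcp":[-0.0846,-0.0379,0.2856],"\u03c4":[-2.8626,3.1349]}
{"k":23,"theta":[1.0072,-2.1177],"\u03b8\u0307":[-0.0426,-6.5163],"tcp":[-0.08,-0.0392,0.276],"\u03c4":[-2.8711,3.2274]}
{"k":24,"theta":[1.0054,-2.1819],"\u03b8\u0307":[-0.3059,-6.344],"tcp":[-0.0756,-0.0405,0.2667],"\u03c4":[-2.8784,3.3007]}
{"k":25,"theta":[1.0011,-2.2445],"\u03b8\u0307":[-0.5635,-6.1766],"tcp":[-0.0713,-0.0419,0.2577],"\u03c4":[-2.8827,3.3551]}
{"k":26,"theta":[0.9942,-2.3055],"\u03b8\u0307":[-0.8143,-6.0124],"tcp":[-0.0672,-0.0434,0.249],"\u03c4":[-2.8844,3.3913]}
{"k":27,"theta":[0.9848,-2.3648],"\u03b8\u0307":[-1.0569,-5.8495],"tcp":[-0.0633,-0.0448,0.2406],"\u03c4":[-2.8832,3.4099]}
{"k":28,"theta":[0.9731,-2.4225],"\u03b8\u0307":[-1.2895,-5.6858],"tcp":[-0.0596,-0.0464,0.2326],"\u03c4":[-2.8779,3.4115]}
{"k":29,"theta":[0.9591,-2.4785],"\u03b8\u0307":[-1.5104,-5.519],"tcp":[-0.0561,-0.048,0.225],"\u03c4":[-2.8667,3.3968]}
{"k":30,"theta":[0.9429,-2.5328],"\u03b8\u0307":[-1.717,-5.3466],"tcp":[-0.0528,-0.0496,0.2178],"\u03c4":[-2.8466,3.3666]}
{"k":31,"theta":[0.9248,-2.5854],"\u03b8\u0307":[-1.9069,-5.1659],"tcp":[-0.0498,-0.0512,0.2111],"\u03c4":[-2.8135,3.3215]}
{"k":32,"theta":[0.9049,-2.6361],"\u03b8\u0307":[-2.0768,-4.974],"tcp":[-0.0469,-0.0529,0.2049],"\u03c4":[-2.7624,3.2625]}
{"k":33,"theta":[0.8833,-2.6849],"\u03b8\u0307":[-2.2233,-4.7678],"tcp":[-0.0441,-0.0547,0.1992],"\u03c4":[-2.6872,3.1903]}
{"k":34,"theta":[0.8605,-2.7314],"\u03b8\u0307":[-2.3427,-4.5441],"tcp":[-0.0416,-0.0564,0.1941],"\u03c4":[-2.5811,3.1057]}
{"k":35,"theta":[0.8366,-2.7757],"\u03b8\u0307":[-2.4307,-4.2996],"tcp":[-0.0392,-0.0581,0.1895],"\u03c4":[-2.4378,3.0095]}
{"k":36,"theta":[0.812,-2.8174],"\u03b8\u0307":[-2.4834,-4.031],"tcp":[-0.0369,-0.0598,0.1855],"\u03c4":[-2.2523,2.9025]}
{"k":37,"theta":[0.7871,-2.8563],"\u03b8\u0307":[-2.4968,-3.7358],"tcp":[-0.0348,-0.0614,0.182],"\u03c4":[-2.0231,2.7859]}
{"k":38,"theta":[0.7622,-2.892],"\u03b8\u0307":[-2.4677,-3.4119],"tcp":[-0.0328,-0.0629,0.1792],"\u03c4":[-1.7545,2.6607]}
{"k":39,"theta":[0.7379,-2.9244],"\u03b8\u0307":[-2.3947,-3.0592],"tcp":[-0.0308,-0.0642,0.1768],"\u03c4":[-1.4575,2.5285]}
{"k":40,"theta":[0.7145,-2.9531],"\u03b8\u0307":[-2.2784,-2.6797],"tcp":[-0.0289,-0.0653,0.175],"\u03c4":[-1.1502,2.3912]}
{"k":41,"theta":[0.6925,-2.978],"\u03b8\u0307":[-2.1227,-2.2785],"tcp":[-0.0271,-0.0663,0.1737],"\u03c4":[-0.8553,2.251]}
{"k":42,"theta":[0.6722,-2.9987],"\u03b8\u0307":[-1.9346,-1.8638],"tcp":[-0.0254,-0.0669,0.1727],"\u03c4":[-0.5962,2.1109]}
{"k":43,"theta":[0.6539,-3.0153],"\u03b8\u0307":[-1.7239,-1.4465],"tcp":[-0.0238,-0.0673,0.1721],"\u03c4":[-0.3921,1.9736]}
{"k":44,"theta":[0.6378,-3.0277],"\u03b8\u0307":[-1.5024,-1.0391],"tcp":[-0.0223,-0.0674,0.1718],"\u03c4":[-0.2551,1.8422]}
{"k":45,"theta":[0.6239,-3.0362],"\u03b8\u0307":[-1.2824,-0.6543],"tcp":[-0.0208,-0.0672,0.1718]}


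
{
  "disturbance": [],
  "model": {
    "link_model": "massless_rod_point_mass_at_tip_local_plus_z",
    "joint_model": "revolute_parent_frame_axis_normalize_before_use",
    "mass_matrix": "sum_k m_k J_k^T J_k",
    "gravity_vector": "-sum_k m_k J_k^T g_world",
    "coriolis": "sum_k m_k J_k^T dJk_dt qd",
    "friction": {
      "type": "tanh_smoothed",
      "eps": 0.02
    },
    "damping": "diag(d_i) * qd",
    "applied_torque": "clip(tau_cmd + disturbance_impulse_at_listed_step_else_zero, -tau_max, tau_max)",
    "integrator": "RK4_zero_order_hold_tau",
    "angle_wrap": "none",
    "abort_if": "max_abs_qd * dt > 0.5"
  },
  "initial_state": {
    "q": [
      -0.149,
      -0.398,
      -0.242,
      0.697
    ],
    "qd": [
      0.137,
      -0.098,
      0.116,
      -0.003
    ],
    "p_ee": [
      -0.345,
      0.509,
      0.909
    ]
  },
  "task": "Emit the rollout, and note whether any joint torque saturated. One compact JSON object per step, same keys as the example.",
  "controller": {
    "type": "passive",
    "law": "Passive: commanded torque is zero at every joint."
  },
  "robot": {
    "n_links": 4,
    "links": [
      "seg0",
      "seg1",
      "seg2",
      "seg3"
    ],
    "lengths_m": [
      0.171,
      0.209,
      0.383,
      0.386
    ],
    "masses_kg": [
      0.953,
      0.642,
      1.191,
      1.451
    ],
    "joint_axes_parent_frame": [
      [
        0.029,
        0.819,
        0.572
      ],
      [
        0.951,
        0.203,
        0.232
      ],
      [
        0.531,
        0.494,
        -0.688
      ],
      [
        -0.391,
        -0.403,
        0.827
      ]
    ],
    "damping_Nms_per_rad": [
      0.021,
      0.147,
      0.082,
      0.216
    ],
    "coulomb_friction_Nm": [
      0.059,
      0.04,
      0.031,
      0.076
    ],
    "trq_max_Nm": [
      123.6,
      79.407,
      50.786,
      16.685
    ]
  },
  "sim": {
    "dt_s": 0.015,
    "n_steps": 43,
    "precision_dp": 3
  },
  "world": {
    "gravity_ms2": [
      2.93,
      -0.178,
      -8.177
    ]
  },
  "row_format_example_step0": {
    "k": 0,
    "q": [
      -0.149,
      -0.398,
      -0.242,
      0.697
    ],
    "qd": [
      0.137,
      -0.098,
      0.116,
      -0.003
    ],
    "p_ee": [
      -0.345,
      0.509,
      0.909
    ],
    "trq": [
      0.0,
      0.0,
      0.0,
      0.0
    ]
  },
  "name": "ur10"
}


{"k":1,"q":[-0.145,-0.4,-0.243,0.698],"qd":[0.392,-0.147,-0.194,0.072],"p_ee":[-0.343,0.51,0.909],"trq":[0.0,0.0,0.0,0.0]}
{"k":2,"q":[-0.137,-0.402,-0.248,0.699],"qd":[0.647,-0.2,-0.501,0.126],"p_ee":[-0.341,0.511,0.908],"trq":[0.0,0.0,0.0,0.0]}
{"k":3,"q":[-0.126,-0.406,-0.257,0.701],"qd":[0.904,-0.264,-0.791,0.184],"p_ee":[-0.34,0.513,0.906],"trq":[0.0,0.0,0.0,0.0]}
{"k":4,"q":[-0.11,-0.41,-0.271,0.705],"qd":[1.166,-0.342,-1.063,0.24],"p_ee":[-0.338,0.515,0.903],"trq":[0.0,0.0,0.0,0.0]}
{"k":5,"q":[-0.091,-0.416,-0.289,0.709],"qd":[1.437,-0.439,-1.313,0.293],"p_ee":[-0.336,0.518,0.899],"trq":[0.0,0.0,0.0,0.0]}
{"k":6,"q":[-0.067,-0.424,-0.311,0.713],"qd":[1.721,-0.558,-1.539,0.343],"p_ee":[-0.335,0.522,0.894],"trq":[0.0,0.0,0.0,0.0]}
{"k":7,"q":[-0.039,-0.433,-0.335,0.719],"qd":[2.019,-0.704,-1.734,0.39],"p_ee":[-0.333,0.526,0.888],"trq":[0.0,0.0,0.0,0.0]}
{"k":8,"q":[-0.006,-0.445,-0.363,0.725],"qd":[2.334,-0.88,-1.892,0.437],"p_ee":[-0.331,0.53,0.882],"trq":[0.0,0.0,0.0,0.0]}
{"k":9,"q":[0.031,-0.46,-0.392,0.732],"qd":[2.67,-1.09,-2.004,0.486],"p_ee":[-0.329,0.535,0.874],"trq":[0.0,0.0,0.0,0.0]}
{"k":10,"q":[0.074,-0.478,-0.422,0.74],"qd":[3.03,-1.335,-2.061,0.541],"p_ee":[-0.327,0.54,0.865],"trq":[0.0,0.0,0.0,0.0]}
{"k":11,"q":[0.122,-0.5,-0.453,0.748],"qd":[3.417,-1.619,-2.051,0.607],"p_ee":[-0.324,0.545,0.856],"trq":[0.0,0.0,0.0,0.0]}
{"k":12,"q":[0.177,-0.527,-0.484,0.758],"qd":[3.837,-1.942,-1.961,0.688],"p_ee":[-0.322,0.55,0.845],"trq":[0.0,0.0,0.0,0.0]}
{"k":13,"q":[0.238,-0.558,-0.512,0.769],"qd":[4.296,-2.304,-1.774,0.79],"p_ee":[-0.319,0.555,0.834],"trq":[0.0,0.0,0.0,0.0]}
{"k":14,"q":[0.306,-0.596,-0.536,0.782],"qd":[4.803,-2.703,-1.471,0.919],"p_ee":[-0.315,0.561,0.822],"trq":[0.0,0.0,0.0,0.0]}
{"k":15,"q":[0.382,-0.64,-0.555,0.797],"qd":[5.368,-3.139,-1.028,1.083],"p_ee":[-0.311,0.566,0.809],"trq":[0.0,0.0,0.0,0.0]}
{"k":16,"q":[0.467,-0.69,-0.566,0.815],"qd":[6.006,-3.605,-0.415,1.292],"p_ee":[-0.307,0.572,0.796],"trq":[0.0,0.0,0.0,0.0]}
{"k":17,"q":[0.563,-0.748,-0.567,0.836],"qd":[6.735,-4.097,0.403,1.546],"p_ee":[-0.302,0.577,0.783],"trq":[0.0,0.0,0.0,0.0]}
{"k":18,"q":[0.67,-0.813,-0.553,0.861],"qd":[7.575,-4.611,1.471,1.857],"p_ee":[-0.296,0.583,0.769],"trq":[0.0,0.0,0.0,0.0]}
{"k":19,"q":[0.79,-0.886,-0.521,0.892],"qd":[8.53,-5.143,2.87,2.279],"p_ee":[-0.289,0.59,0.755],"trq":[0.0,0.0,0.0,0.0]}
{"k":20,"q":[0.926,-0.968,-0.465,0.93],"qd":[9.603,-5.699,4.678,2.84],"p_ee":[-0.282,0.597,0.742],"trq":[0.0,0.0,0.0,0.0]}
{"k":21,"q":[1.079,-1.058,-0.378,0.978],"qd":[10.777,-6.301,6.992,3.561],"p_ee":[-0.274,0.605,0.729],"trq":[0.0,0.0,0.0,0.0]}
{"k":22,"q":[1.25,-1.157,-0.252,1.038],"qd":[12.014,-7.022,9.959,4.424],"p_ee":[-0.265,0.614,0.717],"trq":[0.0,0.0,0.0,0.0]}
{"k":23,"q":[1.44,-1.27,-0.074,1.111],"qd":[13.269,-8.051,13.867,5.276],"p_ee":[-0.255,0.625,0.705],"trq":[0.0,0.0,0.0,0.0]}
{"k":24,"q":[1.647,-1.403,0.172,1.193],"qd":[14.383,-9.836,19.369,5.481],"p_ee":[-0.245,0.637,0.692],"trq":[0.0,0.0,0.0,0.0]}
{"k":25,"q":[1.862,-1.57,0.513,1.258],"qd":[13.304,-12.244,25.245,1.822],"p_ee":[-0.234,0.65,0.678],"trq":[0.0,0.0,0.0,0.0]}
{"k":26,"q":[2.009,-1.744,0.864,1.221],"qd":[5.819,-10.33,20.111,-6.363],"p_ee":[-0.224,0.663,0.664],"trq":[0.0,0.0,0.0,0.0]}
{"k":27,"q":[2.043,-1.877,1.116,1.101],"qd":[-1.01,-7.579,14.032,-8.766],"p_ee":[-0.21,0.677,0.652],"trq":[0.0,0.0,0.0,0.0]}
{"k":28,"q":[1.987,-1.974,1.299,0.972],"qd":[-6.237,-5.425,10.739,-8.076],"p_ee":[-0.194,0.689,0.642],"trq":[0.0,0.0,0.0,0.0]}
{"k":29,"q":[1.861,-2.04,1.444,0.864],"qd":[-10.388,-3.323,8.665,-6.302],"p_ee":[-0.175,0.697,0.633],"trq":[0.0,0.0,0.0,0.0]}
{"k":30,"q":[1.681,-2.074,1.56,0.784],"qd":[-13.295,-1.165,6.791,-4.311],"p_ee":[-0.155,0.702,0.628],"trq":[0.0,0.0,0.0,0.0]}
{"k":31,"q":[1.47,-2.076,1.646,0.733],"qd":[-14.626,0.79,4.679,-2.601],"p_ee":[-0.138,0.707,0.627],"trq":[0.0,0.0,0.0,0.0]}
{"k":32,"q":[1.25,-2.053,1.7,0.703],"qd":[-14.463,2.197,2.456,-1.421],"p_ee":[-0.124,0.711,0.629],"trq":[0.0,0.0,0.0,0.0]}
{"k":33,"q":[1.041,-2.013,1.721,0.688],"qd":[-13.383,2.96,0.461,-0.768],"p_ee":[-0.113,0.715,0.634],"trq":[0.0,0.0,0.0,0.0]}
{"k":34,"q":[0.85,-1.967,1.716,0.678],"qd":[-11.96,3.226,-1.108,-0.495],"p_ee":[-0.104,0.721,0.64],"trq":[0.0,0.0,0.0,0.0]}
{"k":35,"q":[0.682,-1.918,1.69,0.672],"qd":[-10.502,3.183,-2.234,-0.443],"p_ee":[-0.096,0.728,0.646],"trq":[0.0,0.0,0.0,0.0]}
{"k":36,"q":[0.535,-1.872,1.651,0.665],"qd":[-9.128,2.969,-2.975,-0.49],"p_ee":[-0.09,0.735,0.65],"trq":[0.0,0.0,0.0,0.0]}
{"k":37,"q":[0.408,-1.83,1.603,0.657],"qd":[-7.87,2.665,-3.4,-0.565],"p_ee":[-0.084,0.743,0.653],"trq":[0.0,0.0,0.0,0.0]}
{"k":38,"q":[0.298,-1.792,1.55,0.648],"qd":[-6.729,2.313,-3.576,-0.634],"p_ee":[-0.078,0.751,0.655],"trq":[0.0,0.0,0.0,0.0]}
{"k":39,"q":[0.205,-1.76,1.496,0.638],"qd":[-5.699,1.935,-3.558,-0.683],"p_ee":[-0.072,0.76,0.654],"trq":[0.0,0.0,0.0,0.0]}
{"k":40,"q":[0.127,-1.734,1.444,0.627],"qd":[-4.772,1.539,-3.392,-0.713],"p_ee":[-0.066,0.769,0.652],"trq":[0.0,0.0,0.0,0.0]}
{"k":41,"q":[0.061,-1.714,1.395,0.617],"qd":[-3.942,1.132,-3.118,-0.727],"p_ee":[-0.06,0.778,0.648],"trq":[0.0,0.0,0.0,0.0]}
{"k":42,"q":[0.008,-1.7,1.351,0.606],"qd":[-3.203,0.718,-2.77,-0.732],"p_ee":[-0.054,0.787,0.642],"trq":[0.0,0.0,0.0,0.0]}
{"k":43,"q":[-0.035,-1.693,1.312,0.595],"qd":[-2.549,0.302,-2.378,-0.735],"p_ee":[-0.048,0.796,0.634]}
{"summary": "any joint saturated: no"}


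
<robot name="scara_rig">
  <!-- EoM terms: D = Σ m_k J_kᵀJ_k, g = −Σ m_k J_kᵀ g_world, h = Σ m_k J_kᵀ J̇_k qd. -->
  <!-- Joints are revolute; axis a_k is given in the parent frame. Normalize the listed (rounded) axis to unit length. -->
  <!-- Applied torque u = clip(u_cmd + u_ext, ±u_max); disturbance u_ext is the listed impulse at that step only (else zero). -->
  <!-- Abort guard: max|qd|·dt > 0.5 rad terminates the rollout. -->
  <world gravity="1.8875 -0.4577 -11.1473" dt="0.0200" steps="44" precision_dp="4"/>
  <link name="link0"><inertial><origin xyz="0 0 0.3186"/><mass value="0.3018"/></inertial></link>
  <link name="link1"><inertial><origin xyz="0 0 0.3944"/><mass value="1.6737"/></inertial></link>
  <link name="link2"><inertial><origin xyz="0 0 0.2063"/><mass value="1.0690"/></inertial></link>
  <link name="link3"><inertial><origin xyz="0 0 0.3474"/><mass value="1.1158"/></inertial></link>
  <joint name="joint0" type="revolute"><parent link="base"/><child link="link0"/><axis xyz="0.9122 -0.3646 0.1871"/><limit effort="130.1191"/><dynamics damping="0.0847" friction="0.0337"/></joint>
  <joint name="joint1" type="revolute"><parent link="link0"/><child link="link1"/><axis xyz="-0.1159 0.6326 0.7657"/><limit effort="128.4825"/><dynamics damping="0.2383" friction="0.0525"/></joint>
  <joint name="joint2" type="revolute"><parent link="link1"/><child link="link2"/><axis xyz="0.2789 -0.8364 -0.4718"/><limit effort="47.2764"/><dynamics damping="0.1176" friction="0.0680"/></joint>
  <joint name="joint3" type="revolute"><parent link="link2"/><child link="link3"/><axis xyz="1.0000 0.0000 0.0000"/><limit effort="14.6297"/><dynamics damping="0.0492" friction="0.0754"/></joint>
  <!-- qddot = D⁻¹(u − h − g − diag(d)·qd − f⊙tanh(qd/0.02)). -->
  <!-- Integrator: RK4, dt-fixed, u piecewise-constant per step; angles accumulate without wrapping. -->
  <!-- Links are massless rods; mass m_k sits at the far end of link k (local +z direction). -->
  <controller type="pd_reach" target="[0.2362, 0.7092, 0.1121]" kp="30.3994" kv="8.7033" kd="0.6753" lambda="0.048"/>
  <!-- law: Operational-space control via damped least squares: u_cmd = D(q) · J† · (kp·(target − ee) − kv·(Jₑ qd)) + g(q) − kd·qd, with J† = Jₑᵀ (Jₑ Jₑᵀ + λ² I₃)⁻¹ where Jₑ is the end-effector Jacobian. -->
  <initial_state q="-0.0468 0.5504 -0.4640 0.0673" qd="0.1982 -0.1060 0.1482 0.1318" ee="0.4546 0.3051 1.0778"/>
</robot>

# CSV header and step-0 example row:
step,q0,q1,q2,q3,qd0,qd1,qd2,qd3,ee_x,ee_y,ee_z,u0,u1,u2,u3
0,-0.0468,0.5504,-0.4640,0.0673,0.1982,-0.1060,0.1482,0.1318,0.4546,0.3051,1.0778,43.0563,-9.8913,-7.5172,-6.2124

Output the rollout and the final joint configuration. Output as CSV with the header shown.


step,q0,q1,q2,q3,qd0,qd1,qd2,qd3,ee_x,ee_y,ee_z,u0,u1,u2,u3
1,-0.0294,0.5565,-0.4887,0.0607,1.5419,0.7216,-2.6152,-0.7210,0.4513,0.3020,1.0755,33.0126,-8.8772,-3.9771,-4.6622
2,0.0112,0.5788,-0.5597,0.0454,2.5169,1.5328,-4.4644,-0.6703,0.4455,0.3035,1.0629,16.0203,-4.8529,-2.5298,-3.8505
3,0.0666,0.6151,-0.6596,0.0404,3.0069,2.0825,-5.4995,0.2716,0.4362,0.3072,1.0423,1.0698,-0.8530,-1.8137,-3.6261
4,0.1269,0.6573,-0.7738,0.0573,2.9797,2.0567,-5.9227,1.4029,0.4234,0.3120,1.0159,-8.4733,1.9897,-1.0472,-3.4943
5,0.1827,0.6938,-0.8927,0.0929,2.5639,1.4950,-5.9918,2.0679,0.4076,0.3181,0.9857,-13.4556,3.6645,0.0164,-3.1587
6,0.2289,0.7187,-1.0103,0.1369,2.0441,0.9285,-5.8103,2.2435,0.3899,0.3256,0.9532,-15.7072,4.2890,1.2405,-2.7044
7,0.2653,0.7349,-1.1224,0.1823,1.5895,0.6620,-5.4373,2.2423,0.3711,0.3346,0.9193,-16.4105,4.0882,2.4521,-2.3513
8,0.2931,0.7474,-1.2264,0.2267,1.1875,0.5683,-4.9993,2.1752,0.3521,0.3449,0.8845,-16.0853,3.4071,3.6080,-2.1271
9,0.3131,0.7585,-1.3219,0.2692,0.8126,0.5307,-4.5689,2.0550,0.3332,0.3564,0.8493,-15.0392,2.4920,4.6739,-1.9912
10,0.3259,0.7690,-1.4090,0.3088,0.4615,0.5177,-4.1616,1.8997,0.3151,0.3688,0.8140,-13.4958,1.4792,5.6044,-1.9172
11,0.3318,0.7794,-1.4883,0.3451,0.1345,0.5165,-3.7792,1.7230,0.2979,0.3820,0.7787,-11.6075,0.4507,6.3686,-1.8844
12,0.3315,0.7899,-1.5601,0.3778,-0.1627,0.5338,-3.4122,1.5452,0.2819,0.3957,0.7438,-9.4944,-0.5499,6.9452,-1.8848
13,0.3255,0.8007,-1.6248,0.4068,-0.4379,0.5395,-3.0722,1.3527,0.2672,0.4097,0.7095,-7.2101,-1.4843,7.3422,-1.8929
14,0.3143,0.8116,-1.6830,0.4320,-0.6856,0.5451,-2.7491,1.1617,0.2539,0.4240,0.6758,-4.8118,-2.3456,7.5579,-1.9111
15,0.2984,0.8226,-1.7349,0.4534,-0.9051,0.5491,-2.4414,0.9764,0.2421,0.4384,0.6431,-2.3409,-3.1288,7.6048,-1.9360
16,0.2784,0.8336,-1.7807,0.4712,-1.0956,0.5507,-2.1484,0.7998,0.2318,0.4528,0.6113,0.1685,-3.8341,7.5004,-1.9662
17,0.2549,0.8446,-1.8209,0.4856,-1.2570,0.5495,-1.8703,0.6342,0.2230,0.4670,0.5805,2.6864,-4.4646,7.2655,-2.0011
18,0.2284,0.8556,-1.8557,0.4968,-1.3897,0.5453,-1.6076,0.4810,0.2156,0.4812,0.5509,5.1847,-5.0252,6.9231,-2.0404
19,0.1996,0.8664,-1.8854,0.5050,-1.4944,0.5382,-1.3612,0.3409,0.2097,0.4951,0.5224,7.6366,-5.5212,6.4966,-2.0839
20,0.1689,0.8771,-1.9104,0.5106,-1.5723,0.5282,-1.1323,0.2145,0.2051,0.5087,0.4950,10.0165,-5.9578,6.0093,-2.1314
21,0.1369,0.8875,-1.9310,0.5138,-1.6251,0.5158,-0.9217,0.1019,0.2018,0.5220,0.4687,12.2998,-6.3400,5.4831,-2.1821
22,0.1041,0.8976,-1.9475,0.5148,-1.6516,0.5106,-0.7247,0.0123,0.1995,0.5350,0.4435,14.4590,-6.6755,4.9333,-2.2438
23,0.0711,0.9079,-1.9602,0.5145,-1.6444,0.5407,-0.5256,-0.0235,0.1983,0.5476,0.4194,16.4597,-6.9762,4.3662,-2.3450
24,0.0384,0.9187,-1.9692,0.5136,-1.6302,0.5345,-0.3698,-0.0714,0.1980,0.5596,0.3962,18.3311,-7.2172,3.8332,-2.4325
25,0.0060,0.9290,-1.9754,0.5115,-1.6074,0.5049,-0.2465,-0.1302,0.1985,0.5711,0.3740,20.0506,-7.4113,3.3333,-2.4986
26,-0.0258,0.9389,-1.9792,0.5085,-1.5665,0.4878,-0.1322,-0.1690,0.1996,0.5821,0.3527,21.5899,-7.5762,2.8557,-2.5668
27,-0.0566,0.9484,-1.9810,0.5048,-1.5167,0.4625,-0.0402,-0.2062,0.2012,0.5924,0.3324,22.9598,-7.7060,2.4183,-2.6238
28,-0.0864,0.9572,-1.9811,0.5003,-1.4657,0.4126,0.0170,-0.2535,0.2032,0.6021,0.3131,24.1693,-7.7980,2.0421,-2.6634
29,-0.1151,0.9650,-1.9804,0.4948,-1.4072,0.3632,0.0558,-0.2885,0.2054,0.6112,0.2947,25.2066,-7.8660,1.7178,-2.7037
30,-0.1425,0.9721,-1.9788,0.4891,-1.3296,0.3553,0.1100,-0.2820,0.2079,0.6196,0.2773,26.0610,-7.9269,1.4070,-2.7636
31,-0.1683,0.9789,-1.9763,0.4834,-1.2567,0.3237,0.1376,-0.2921,0.2104,0.6273,0.2608,26.7799,-7.9555,1.1452,-2.7997
32,-0.1926,0.9852,-1.9733,0.4776,-1.1764,0.3088,0.1667,-0.2839,0.2129,0.6344,0.2452,27.3529,-7.9718,0.9078,-2.8394
33,-0.2154,0.9911,-1.9699,0.4719,-1.0989,0.2836,0.1805,-0.2819,0.2154,0.6408,0.2307,27.8072,-7.9666,0.7083,-2.8653
34,-0.2366,0.9966,-1.9661,0.4664,-1.0194,0.2664,0.1923,-0.2707,0.2179,0.6467,0.2171,28.1461,-7.9502,0.5336,-2.8901
35,-0.2562,1.0017,-1.9623,0.4611,-0.9427,0.2448,0.1951,-0.2617,0.2203,0.6520,0.2045,28.3886,-7.9196,0.3880,-2.9058
36,-0.2743,1.0065,-1.9584,0.4560,-0.8668,0.2273,0.1955,-0.2482,0.2225,0.6568,0.1928,28.5431,-7.8804,0.2638,-2.9186
37,-0.2909,1.0108,-1.9545,0.4512,-0.7943,0.2084,0.1907,-0.2358,0.2246,0.6611,0.1820,28.6240,-7.8321,0.1613,-2.9252
38,-0.3060,1.0148,-1.9508,0.4466,-0.7242,0.1918,0.1843,-0.2215,0.2265,0.6650,0.1721,28.6408,-7.7780,0.0757,-2.9287
39,-0.3199,1.0185,-1.9472,0.4423,-0.6578,0.1751,0.1751,-0.2080,0.2283,0.6684,0.1631,28.6049,-7.7185,0.0061,-2.9277
40,-0.3324,1.0218,-1.9438,0.4383,-0.5947,0.1599,0.1651,-0.1941,0.2299,0.6715,0.1549,28.5248,-7.6558,-0.0508,-2.9240
41,-0.3437,1.0249,-1.9406,0.4345,-0.5354,0.1453,0.1539,-0.1810,0.2314,0.6743,0.1475,28.4095,-7.5906,-0.0964,-2.9173
42,-0.3538,1.0276,-1.9376,0.4310,-0.4799,0.1318,0.1426,-0.1683,0.2327,0.6767,0.1408,28.2662,-7.5242,-0.1328,-2.9087
43,-0.3629,1.0302,-1.9349,0.4278,-0.4282,0.1191,0.1311,-0.1565,0.2338,0.6789,0.1348,28.1017,-7.4572,-0.1612,-2.8982
44,-0.3710,1.0324,-1.9324,0.4248,-0.3803,0.1074,0.1199,-0.1454,0.2348,0.6808,0.1295,,,,
# final q (rad): -0.3710 1.0324 -1.9324 0.4248


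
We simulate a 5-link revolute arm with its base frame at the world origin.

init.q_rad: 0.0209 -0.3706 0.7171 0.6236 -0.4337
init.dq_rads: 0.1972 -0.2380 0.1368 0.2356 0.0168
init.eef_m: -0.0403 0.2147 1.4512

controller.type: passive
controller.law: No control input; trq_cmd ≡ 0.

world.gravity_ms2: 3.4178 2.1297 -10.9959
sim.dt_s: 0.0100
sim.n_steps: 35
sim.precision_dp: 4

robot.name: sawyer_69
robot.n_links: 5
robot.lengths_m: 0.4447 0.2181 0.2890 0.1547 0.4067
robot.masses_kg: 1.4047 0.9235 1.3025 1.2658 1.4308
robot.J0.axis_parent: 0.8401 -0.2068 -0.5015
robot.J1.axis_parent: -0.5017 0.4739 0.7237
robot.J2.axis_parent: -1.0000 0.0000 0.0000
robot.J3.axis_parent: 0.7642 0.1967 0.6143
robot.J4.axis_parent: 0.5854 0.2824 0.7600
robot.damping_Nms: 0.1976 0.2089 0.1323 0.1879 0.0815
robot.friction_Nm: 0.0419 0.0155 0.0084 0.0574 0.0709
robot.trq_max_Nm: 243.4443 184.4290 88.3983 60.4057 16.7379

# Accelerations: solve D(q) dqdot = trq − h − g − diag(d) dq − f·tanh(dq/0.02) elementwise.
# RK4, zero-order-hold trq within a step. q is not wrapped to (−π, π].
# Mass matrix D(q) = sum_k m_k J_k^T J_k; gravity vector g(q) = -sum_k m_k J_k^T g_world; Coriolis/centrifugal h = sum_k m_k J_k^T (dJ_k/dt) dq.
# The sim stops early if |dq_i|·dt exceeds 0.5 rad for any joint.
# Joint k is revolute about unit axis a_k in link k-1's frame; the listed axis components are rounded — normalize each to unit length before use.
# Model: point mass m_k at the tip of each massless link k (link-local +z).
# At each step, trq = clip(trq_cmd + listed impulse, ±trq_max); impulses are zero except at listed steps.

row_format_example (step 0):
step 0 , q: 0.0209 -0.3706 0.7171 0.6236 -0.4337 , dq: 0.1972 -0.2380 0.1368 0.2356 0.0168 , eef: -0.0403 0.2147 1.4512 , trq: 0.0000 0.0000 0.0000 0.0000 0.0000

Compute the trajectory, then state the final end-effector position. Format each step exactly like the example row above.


step 1 , q: 0.0228 -0.3751 0.7214 0.6300 -0.4362 , dq: 0.1822 -0.6584 0.7067 0.9929 -0.4503 , eef: -0.0406 0.2114 1.4513 , trq: 0.0000 0.0000 0.0000 0.0000 0.0000
step 2 , q: 0.0246 -0.3837 0.7311 0.6429 -0.4420 , dq: 0.1743 -1.0500 1.2394 1.5474 -0.6727 , eef: -0.0403 0.2084 1.4507 , trq: 0.0000 0.0000 0.0000 0.0000 0.0000
step 3 , q: 0.0263 -0.3961 0.7460 0.6605 -0.4492 , dq: 0.1677 -1.4298 1.7404 1.9491 -0.7347 , eef: -0.0395 0.2058 1.4495 , trq: 0.0000 0.0000 0.0000 0.0000 0.0000
step 4 , q: 0.0279 -0.4123 0.7658 0.6814 -0.4563 , dq: 0.1584 -1.8104 2.2142 2.2196 -0.6750 , eef: -0.0380 0.2035 1.4478 , trq: 0.0000 0.0000 0.0000 0.0000 0.0000
step 5 , q: 0.0294 -0.4323 0.7902 0.7045 -0.4624 , dq: 0.1435 -2.2019 2.6639 2.3745 -0.5240 , eef: -0.0360 0.2016 1.4455 , trq: 0.0000 0.0000 0.0000 0.0000 0.0000
step 6 , q: 0.0307 -0.4564 0.8190 0.7286 -0.4666 , dq: 0.1202 -2.6109 3.0906 2.4241 -0.3069 , eef: -0.0333 0.2001 1.4426 , trq: 0.0000 0.0000 0.0000 0.0000 0.0000
step 7 , q: 0.0318 -0.4846 0.8520 0.7526 -0.4684 , dq: 0.0862 -3.0412 3.4926 2.3758 -0.0465 , eef: -0.0299 0.1989 1.4391 , trq: 0.0000 0.0000 0.0000 0.0000 0.0000
step 8 , q: 0.0324 -0.5173 0.8888 0.7760 -0.4678 , dq: 0.0358 -3.4899 3.8614 2.3088 0.1137 , eef: -0.0258 0.1981 1.4351 , trq: 0.0000 0.0000 0.0000 0.0000 0.0000
step 9 , q: 0.0325 -0.5544 0.9291 0.7987 -0.4663 , dq: -0.0298 -3.9474 4.1908 2.2042 0.1951 , eef: -0.0210 0.1978 1.4305 , trq: 0.0000 0.0000 0.0000 0.0000 0.0000
step 10 , q: 0.0318 -0.5962 0.9724 0.8198 -0.4639 , dq: -0.1071 -4.4038 4.4777 2.0044 0.2911 , eef: -0.0154 0.1978 1.4253 , trq: 0.0000 0.0000 0.0000 0.0000 0.0000
step 11 , q: 0.0303 -0.6425 1.0185 0.8385 -0.4606 , dq: -0.1968 -4.8442 4.7137 1.7385 0.3604 , eef: -0.0090 0.1982 1.4196 , trq: 0.0000 0.0000 0.0000 0.0000 0.0000
step 12 , q: 0.0278 -0.6930 1.0665 0.8544 -0.4569 , dq: -0.2977 -5.2467 4.8905 1.4385 0.3685 , eef: -0.0017 0.1991 1.4133 , trq: 0.0000 0.0000 0.0000 0.0000 0.0000
step 13 , q: 0.0243 -0.7472 1.1160 0.8673 -0.4535 , dq: -0.4073 -5.5875 5.0032 1.1401 0.2889 , eef: 0.0067 0.2003 1.4066 , trq: 0.0000 0.0000 0.0000 0.0000 0.0000
step 14 , q: 0.0196 -0.8044 1.1664 0.8773 -0.4514 , dq: -0.5219 -5.8455 5.0524 0.8778 0.1092 , eef: 0.0161 0.2019 1.3994 , trq: 0.0000 0.0000 0.0000 0.0000 0.0000
step 15 , q: 0.0139 -0.8638 1.2169 0.8849 -0.4514 , dq: -0.6356 -6.0172 5.0504 0.6139 -0.0671 , eef: 0.0266 0.2039 1.3918 , trq: 0.0000 0.0000 0.0000 0.0000 0.0000
step 16 , q: 0.0069 -0.9245 1.2672 0.8896 -0.4526 , dq: -0.7454 -6.1026 5.0088 0.3472 -0.1993 , eef: 0.0383 0.2061 1.3837 , trq: 0.0000 0.0000 0.0000 0.0000 0.0000
step 17 , q: -0.0010 -0.9855 1.3170 0.8922 -0.4557 , dq: -0.8519 -6.0934 4.9362 0.1921 -0.4259 , eef: 0.0512 0.2085 1.3753 , trq: 0.0000 0.0000 0.0000 0.0000 0.0000
step 18 , q: -0.0101 -1.0461 1.3659 0.8937 -0.4613 , dq: -0.9531 -6.0076 4.8511 0.1272 -0.6924 , eef: 0.0652 0.2111 1.3664 , trq: 0.0000 0.0000 0.0000 0.0000 0.0000
step 19 , q: -0.0201 -1.1055 1.4140 0.8950 -0.4695 , dq: -1.0487 -5.8662 4.7688 0.1256 -0.9511 , eef: 0.0804 0.2139 1.3570 , trq: 0.0000 0.0000 0.0000 0.0000 0.0000
step 20 , q: -0.0310 -1.1633 1.4614 0.8964 -0.4801 , dq: -1.1390 -5.6891 4.6999 0.1615 -1.1667 , eef: 0.0968 0.2167 1.3471 , trq: 0.0000 0.0000 0.0000 0.0000 0.0000
step 21 , q: -0.0429 -1.2192 1.5081 0.8982 -0.4926 , dq: -1.2251 -5.4925 4.6509 0.2134 -1.3168 , eef: 0.1141 0.2196 1.3365 , trq: 0.0000 0.0000 0.0000 0.0000 0.0000
step 22 , q: -0.0555 -1.2731 1.5544 0.9007 -0.5062 , dq: -1.3080 -5.2883 4.6249 0.2662 -1.3904 , eef: 0.1324 0.2225 1.3252 , trq: 0.0000 0.0000 0.0000 0.0000 0.0000
step 23 , q: -0.0690 -1.3250 1.6007 0.9035 -0.5202 , dq: -1.3887 -5.0842 4.6228 0.3101 -1.3842 , eef: 0.1516 0.2254 1.3131 , trq: 0.0000 0.0000 0.0000 0.0000 0.0000
step 24 , q: -0.0833 -1.3748 1.6470 0.9068 -0.5336 , dq: -1.4681 -4.8851 4.6443 0.3394 -1.2998 , eef: 0.1716 0.2283 1.3002 , trq: 0.0000 0.0000 0.0000 0.0000 0.0000
step 25 , q: -0.0984 -1.4227 1.6936 0.9103 -0.5459 , dq: -1.5466 -4.6930 4.6877 0.3511 -1.1417 , eef: 0.1924 0.2312 1.2864 , trq: 0.0000 0.0000 0.0000 0.0000 0.0000
step 26 , q: -0.1142 -1.4687 1.7408 0.9138 -0.5562 , dq: -1.6245 -4.5085 4.7511 0.3437 -0.9151 , eef: 0.2138 0.2341 1.2715 , trq: 0.0000 0.0000 0.0000 0.0000 0.0000
step 27 , q: -0.1309 -1.5129 1.7887 0.9171 -0.5640 , dq: -1.7020 -4.3308 4.8321 0.3167 -0.6252 , eef: 0.2357 0.2369 1.2556 , trq: 0.0000 0.0000 0.0000 0.0000 0.0000
step 28 , q: -0.1483 -1.5554 1.8375 0.9200 -0.5686 , dq: -1.7789 -4.1584 4.9280 0.2695 -0.2769 , eef: 0.2581 0.2398 1.2385 , trq: 0.0000 0.0000 0.0000 0.0000 0.0000
step 29 , q: -0.1664 -1.5961 1.8873 0.9224 -0.5694 , dq: -1.8554 -3.9850 5.0359 0.2333 0.0821 , eef: 0.2809 0.2427 1.2201 , trq: 0.0000 0.0000 0.0000 0.0000 0.0000
step 30 , q: -0.1854 -1.6350 1.9382 0.9251 -0.5674 , dq: -1.9322 -3.8005 5.1543 0.2903 0.3272 , eef: 0.3040 0.2457 1.2004 , trq: 0.0000 0.0000 0.0000 0.0000 0.0000
step 31 , q: -0.2051 -1.6721 1.9904 0.9280 -0.5625 , dq: -2.0072 -3.6234 5.2789 0.2749 0.6804 , eef: 0.3273 0.2487 1.1793 , trq: 0.0000 0.0000 0.0000 0.0000 0.0000
step 32 , q: -0.2255 -1.7075 2.0438 0.9304 -0.5535 , dq: -2.0802 -3.4481 5.4062 0.2014 1.1196 , eef: 0.3507 0.2519 1.1566 , trq: 0.0000 0.0000 0.0000 0.0000 0.0000
step 33 , q: -0.2467 -1.7411 2.0985 0.9318 -0.5398 , dq: -2.1511 -3.2698 5.5324 0.0790 1.6287 , eef: 0.3742 0.2552 1.1324 , trq: 0.0000 0.0000 0.0000 0.0000 0.0000
step 34 , q: -0.2685 -1.7728 2.1545 0.9319 -0.5209 , dq: -2.2196 -3.0758 5.6566 -0.0440 2.1522 , eef: 0.3975 0.2586 1.1065 , trq: 0.0000 0.0000 0.0000 0.0000 0.0000
step 35 , q: -0.2910 -1.8025 2.2117 0.9311 -0.4969 , dq: -2.2853 -2.8583 5.7780 -0.1420 2.6621 , eef: 0.4206 0.2621 1.0788
final eef position (m): 0.4206 0.2621 1.0788


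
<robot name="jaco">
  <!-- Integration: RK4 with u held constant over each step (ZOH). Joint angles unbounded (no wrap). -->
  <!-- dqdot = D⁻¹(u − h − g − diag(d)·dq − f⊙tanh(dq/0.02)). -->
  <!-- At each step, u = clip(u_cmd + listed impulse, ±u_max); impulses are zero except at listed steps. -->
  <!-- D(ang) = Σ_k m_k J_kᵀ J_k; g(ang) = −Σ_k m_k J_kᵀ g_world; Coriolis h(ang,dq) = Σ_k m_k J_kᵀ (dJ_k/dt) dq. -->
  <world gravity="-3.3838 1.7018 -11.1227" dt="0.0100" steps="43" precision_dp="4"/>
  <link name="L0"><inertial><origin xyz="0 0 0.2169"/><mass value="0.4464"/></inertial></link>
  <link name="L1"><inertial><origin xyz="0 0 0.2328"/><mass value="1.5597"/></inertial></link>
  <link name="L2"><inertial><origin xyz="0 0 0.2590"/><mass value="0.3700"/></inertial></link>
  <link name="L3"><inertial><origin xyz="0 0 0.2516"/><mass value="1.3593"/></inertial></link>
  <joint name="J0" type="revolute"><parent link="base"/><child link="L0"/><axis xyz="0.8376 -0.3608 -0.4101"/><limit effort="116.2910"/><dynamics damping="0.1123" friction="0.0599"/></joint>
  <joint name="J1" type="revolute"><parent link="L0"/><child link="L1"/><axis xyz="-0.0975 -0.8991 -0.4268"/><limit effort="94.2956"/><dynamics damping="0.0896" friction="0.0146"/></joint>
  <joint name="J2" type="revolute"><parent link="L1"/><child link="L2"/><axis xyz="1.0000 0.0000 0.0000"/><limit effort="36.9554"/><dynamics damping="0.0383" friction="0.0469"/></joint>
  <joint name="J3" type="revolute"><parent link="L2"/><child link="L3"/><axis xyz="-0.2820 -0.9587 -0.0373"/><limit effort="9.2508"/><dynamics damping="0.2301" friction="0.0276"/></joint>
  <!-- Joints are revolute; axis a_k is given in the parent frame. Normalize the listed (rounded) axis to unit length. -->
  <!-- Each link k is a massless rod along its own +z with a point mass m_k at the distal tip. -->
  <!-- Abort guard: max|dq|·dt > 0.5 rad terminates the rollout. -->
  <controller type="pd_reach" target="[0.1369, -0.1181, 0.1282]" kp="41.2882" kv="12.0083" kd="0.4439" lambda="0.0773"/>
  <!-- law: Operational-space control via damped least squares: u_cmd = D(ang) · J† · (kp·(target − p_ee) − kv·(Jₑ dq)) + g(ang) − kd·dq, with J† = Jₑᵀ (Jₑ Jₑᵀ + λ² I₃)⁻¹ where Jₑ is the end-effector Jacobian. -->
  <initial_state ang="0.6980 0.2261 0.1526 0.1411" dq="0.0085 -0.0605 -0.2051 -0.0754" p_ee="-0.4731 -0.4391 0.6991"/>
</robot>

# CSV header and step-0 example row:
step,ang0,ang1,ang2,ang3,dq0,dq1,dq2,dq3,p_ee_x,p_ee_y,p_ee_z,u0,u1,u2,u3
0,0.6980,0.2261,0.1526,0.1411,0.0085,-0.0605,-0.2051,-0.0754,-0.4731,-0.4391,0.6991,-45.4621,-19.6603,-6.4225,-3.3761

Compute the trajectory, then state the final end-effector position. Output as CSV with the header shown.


step,ang0,ang1,ang2,ang3,dq0,dq1,dq2,dq3,p_ee_x,p_ee_y,p_ee_z,u0,u1,u2,u3
1,0.6937,0.2254,0.1576,0.1449,-0.8704,-0.0714,1.1954,0.7987,-0.4720,-0.4388,0.6997,-44.3514,-18.8259,-6.9763,-3.5357
2,0.6809,0.2251,0.1757,0.1553,-1.6717,0.0119,2.4245,1.2804,-0.4700,-0.4385,0.7000,-43.8778,-17.9689,-7.3180,-3.4730
3,0.6604,0.2259,0.2057,0.1696,-2.4313,0.1526,3.5588,1.5719,-0.4669,-0.4381,0.7000,-43.4563,-17.0237,-7.4770,-3.3077
4,0.6324,0.2283,0.2466,0.1862,-3.1603,0.3390,4.6226,1.7433,-0.4627,-0.4376,0.6997,-42.4605,-15.9355,-7.4431,-3.0834
5,0.5974,0.2328,0.2978,0.2041,-3.8468,0.5601,5.5982,1.8211,-0.4571,-0.4367,0.6988,-40.4047,-14.6940,-7.1996,-2.8242
6,0.5558,0.2396,0.3581,0.2223,-4.4631,0.7995,6.4425,1.8182,-0.4501,-0.4353,0.6973,-37.1299,-13.3469,-6.7560,-2.5514
7,0.5086,0.2488,0.4259,0.2402,-4.9787,1.0365,7.1102,1.7515,-0.4416,-0.4332,0.6950,-32.8535,-11.9823,-6.1626,-2.2880
8,0.4568,0.2602,0.4994,0.2572,-5.3735,1.2508,7.5759,1.6463,-0.4316,-0.4303,0.6918,-28.0311,-10.6903,-5.5003,-2.0548
9,0.4017,0.2736,0.5765,0.2731,-5.6441,1.4282,7.8431,1.5293,-0.4201,-0.4265,0.6877,-23.1433,-9.5329,-4.8536,-1.8639
10,0.3445,0.2886,0.6555,0.2878,-5.8014,1.5627,7.9383,1.4210,-0.4073,-0.4218,0.6828,-18.5487,-8.5359,-4.2892,-1.7169
11,0.2861,0.3047,0.7346,0.3016,-5.8644,1.6557,7.8995,1.3315,-0.3933,-0.4162,0.6770,-14.4467,-7.6971,-3.8460,-1.6077
12,0.2276,0.3215,0.8130,0.3145,-5.8541,1.7126,7.7647,1.2620,-0.3785,-0.4099,0.6705,-10.9073,-7.0003,-3.5386,-1.5264
13,0.1694,0.3388,0.8896,0.3269,-5.7895,1.7403,7.5667,1.2088,-0.3630,-0.4030,0.6634,-7.9199,-6.4243,-3.3635,-1.4631
14,0.1120,0.3562,0.9640,0.3387,-5.6860,1.7455,7.3304,1.1662,-0.3469,-0.3956,0.6556,-5.4332,-5.9492,-3.3071,-1.4096
15,0.0558,0.3736,1.0360,0.3502,-5.5556,1.7339,7.0738,1.1290,-0.3306,-0.3878,0.6474,-3.3804,-5.5574,-3.3513,-1.3604
16,0.0010,0.3908,1.1054,0.3613,-5.4070,1.7097,6.8091,1.0930,-0.3140,-0.3797,0.6387,-1.6940,-5.2348,-3.4768,-1.3116
17,-0.0522,0.4077,1.1721,0.3720,-5.2465,1.6764,6.5443,1.0555,-0.2974,-0.3714,0.6297,-0.3123,-4.9697,-3.6656,-1.2614
18,-0.1038,0.4243,1.2362,0.3824,-5.0787,1.6362,6.2844,1.0150,-0.2809,-0.3630,0.6203,0.8184,-4.7526,-3.9017,-1.2087
19,-0.1537,0.4404,1.2978,0.3923,-4.9068,1.5910,6.0324,0.9706,-0.2644,-0.3546,0.6107,1.7434,-4.5755,-4.1715,-1.1533
20,-0.2019,0.4561,1.3569,0.4018,-4.7330,1.5421,5.7899,0.9220,-0.2482,-0.3462,0.6008,2.5003,-4.4316,-4.4635,-1.0954
21,-0.2483,0.4712,1.4136,0.4107,-4.5590,1.4903,5.5577,0.8695,-0.2322,-0.3379,0.5908,3.1199,-4.3150,-4.7688,-1.0352
22,-0.2930,0.4859,1.4680,0.4191,-4.3860,1.4366,5.3360,0.8133,-0.2165,-0.3297,0.5806,3.6274,-4.2208,-5.0800,-0.9733
23,-0.3360,0.4999,1.5203,0.4270,-4.2149,1.3813,5.1244,0.7540,-0.2012,-0.3217,0.5703,4.0434,-4.1447,-5.3914,-0.9101
24,-0.3773,0.5135,1.5705,0.4342,-4.0463,1.3250,4.9227,0.6921,-0.1862,-0.3138,0.5598,4.3846,-4.0829,-5.6987,-0.8460
25,-0.4170,0.5264,1.6188,0.4408,-3.8808,1.2681,4.7303,0.6282,-0.1716,-0.3062,0.5493,4.6648,-4.0322,-5.9986,-0.7816
26,-0.4549,0.5388,1.6651,0.4468,-3.7186,1.2109,4.5467,0.5630,-0.1574,-0.2987,0.5388,4.8950,-3.9900,-6.2887,-0.7171
27,-0.4913,0.5506,1.7097,0.4521,-3.5602,1.1536,4.3713,0.4971,-0.1436,-0.2914,0.5282,5.0842,-3.9540,-6.5673,-0.6532
28,-0.5261,0.5619,1.7526,0.4567,-3.4055,1.0965,4.2034,0.4309,-0.1302,-0.2843,0.5177,5.2400,-3.9224,-6.8333,-0.5900
29,-0.5594,0.5726,1.7938,0.4607,-3.2550,1.0399,4.0427,0.3652,-0.1173,-0.2775,0.5072,5.3682,-3.8935,-7.0860,-0.5279
30,-0.5913,0.5827,1.8334,0.4640,-3.1085,0.9839,3.8885,0.3003,-0.1048,-0.2708,0.4967,5.4739,-3.8662,-7.3249,-0.4673
31,-0.6216,0.5922,1.8716,0.4667,-2.9663,0.9287,3.7405,0.2368,-0.0928,-0.2644,0.4862,5.5610,-3.8394,-7.5500,-0.4083
32,-0.6506,0.6013,1.9082,0.4688,-2.8284,0.8743,3.5982,0.1752,-0.0812,-0.2582,0.4759,5.6327,-3.8122,-7.7614,-0.3512
33,-0.6782,0.6097,1.9435,0.4702,-2.6948,0.8210,3.4613,0.1157,-0.0701,-0.2522,0.4656,5.6918,-3.7840,-7.9594,-0.2962
34,-0.7045,0.6177,1.9775,0.4711,-2.5655,0.7687,3.3295,0.0587,-0.0594,-0.2464,0.4554,5.7403,-3.7542,-8.1441,-0.2434
35,-0.7295,0.6251,2.0101,0.4714,-2.4405,0.7173,3.2027,0.0055,-0.0491,-0.2408,0.4453,5.7802,-3.7230,-8.3162,-0.1940
36,-0.7533,0.6320,2.0415,0.4712,-2.3202,0.6639,3.0821,-0.0370,-0.0393,-0.2354,0.4354,5.8140,-3.6930,-8.4763,-0.1545
37,-0.7759,0.6384,2.0718,0.4707,-2.2042,0.6114,2.9659,-0.0768,-0.0299,-0.2302,0.4256,5.8413,-3.6598,-8.6247,-0.1175
38,-0.7974,0.6443,2.1009,0.4697,-2.0922,0.5609,2.8534,-0.1158,-0.0210,-0.2252,0.4159,5.8628,-3.6224,-8.7618,-0.0809
39,-0.8178,0.6496,2.1288,0.4684,-1.9843,0.5123,2.7445,-0.1535,-0.0124,-0.2203,0.4064,5.8793,-3.5810,-8.8880,-0.0451
40,-0.8371,0.6545,2.1557,0.4666,-1.8805,0.4656,2.6391,-0.1894,-0.0043,-0.2157,0.3971,5.8918,-3.5360,-9.0040,-0.0106
41,-0.8554,0.6590,2.1816,0.4646,-1.7807,0.4210,2.5371,-0.2231,0.0034,-0.2111,0.3879,5.9009,-3.4876,-9.1102,0.0224
42,-0.8727,0.6630,2.2065,0.4622,-1.6849,0.3783,2.4384,-0.2544,0.0108,-0.2068,0.3789,5.9072,-3.4361,-9.2071,0.0537
43,-0.8891,0.6665,2.2304,0.4595,-1.5931,0.3378,2.3430,-0.2831,0.0177,-0.2026,0.3701,,,,
# final p_ee position (m): 0.0177 -0.2026 0.3701
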